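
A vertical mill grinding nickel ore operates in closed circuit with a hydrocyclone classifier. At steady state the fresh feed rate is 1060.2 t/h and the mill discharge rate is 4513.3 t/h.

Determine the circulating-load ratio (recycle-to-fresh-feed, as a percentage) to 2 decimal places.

CL = 325.70 %

Steady state: M = F + R.
R = M − F = 4513.3 − 1060.2 = 3453.1 t/h
CL = 100·R/F = 100·3453.1/1060.2 = 325.70 %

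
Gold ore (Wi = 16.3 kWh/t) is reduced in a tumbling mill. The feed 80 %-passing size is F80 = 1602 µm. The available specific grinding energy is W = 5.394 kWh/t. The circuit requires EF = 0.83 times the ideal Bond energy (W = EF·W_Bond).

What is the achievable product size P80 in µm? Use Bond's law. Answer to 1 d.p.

P80 = 237.8 µm

W = 10·Wi·[P80^(−½) − F80^(−½)]
W_Bond = W / EF = 5.394 / 0.83 = 6.4988 kWh/t
1/√P80 = 1/√F80 + W_Bond/(10·Wi)
  = 6.4988/(10·16.3) + 1/√1602 = 0.039870 + 0.024984 = 0.064854
P80 = (1/0.064854)² = 15.4192² = 237.75 µm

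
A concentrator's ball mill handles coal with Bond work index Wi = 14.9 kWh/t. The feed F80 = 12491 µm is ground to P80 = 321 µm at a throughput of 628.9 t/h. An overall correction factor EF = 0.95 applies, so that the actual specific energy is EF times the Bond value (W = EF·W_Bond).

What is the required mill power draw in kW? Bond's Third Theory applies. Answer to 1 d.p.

W_Bond = 10·Wi·(1/√P₈₀ − 1/√F₈₀)
W = 10·14.9·(1/√321 − 1/√12491) = 10·14.9·(0.046867) = 6.9832 kWh/t
Apply correction: 6.9832 × 0.95 = 6.6340 kWh/t
Mill draw = 6.6340 × 628.9 = 4172.1 kW

P = 4172.1 kW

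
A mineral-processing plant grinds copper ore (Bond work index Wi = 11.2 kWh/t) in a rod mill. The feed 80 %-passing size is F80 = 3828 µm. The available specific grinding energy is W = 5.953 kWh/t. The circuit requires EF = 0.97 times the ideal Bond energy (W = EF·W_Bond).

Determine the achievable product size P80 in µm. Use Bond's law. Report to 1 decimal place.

P80 = 198.6 µm

W = 10·Wi·(P80^(-½) − F80^(-½))
W_Bond = W / EF = 5.953 / 0.97 = 6.1371 kWh/t
P80^(−½) = W_Bond/(10 Wi) + F80^(−½)
  = 6.1371/(10·11.2) + 1/√3828 = 0.054796 + 0.016163 = 0.070958
P80 = (1/0.070958)² = 14.0928² = 198.61 µm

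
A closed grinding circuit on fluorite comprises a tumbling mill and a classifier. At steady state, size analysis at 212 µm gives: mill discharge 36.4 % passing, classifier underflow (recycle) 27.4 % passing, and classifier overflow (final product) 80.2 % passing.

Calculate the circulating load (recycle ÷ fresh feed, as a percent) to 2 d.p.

CL = 486.67 %

Mass balance on the −212 µm fraction:
(1+r)·d = r·u + o ⇒ r = (o−d)/(d−u)
r = (80.2 − 36.4)/(36.4 − 27.4) = 43.8/9.0 = 4.8667
CL = 100·r = 486.67 %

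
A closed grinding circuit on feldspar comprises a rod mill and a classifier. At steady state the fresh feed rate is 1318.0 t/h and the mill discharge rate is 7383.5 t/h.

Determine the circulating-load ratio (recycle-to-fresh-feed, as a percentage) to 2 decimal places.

M = F + R at steady state, so:
R = M − F = 7383.5 − 1318.0 = 6065.5 t/h
CL = 100·R/F = 100·6065.5/1318.0 = 460.20 %

CL = 460.20 %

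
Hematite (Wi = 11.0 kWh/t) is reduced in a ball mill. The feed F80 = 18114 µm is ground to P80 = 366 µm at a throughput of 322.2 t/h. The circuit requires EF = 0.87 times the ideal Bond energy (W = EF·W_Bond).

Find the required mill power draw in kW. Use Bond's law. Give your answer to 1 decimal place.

P = 1382.6 kW

W = 10 Wi (P80^-0.5 − F80^-0.5)
W = 10·11.0·(1/√366 − 1/√18114) = 10·11.0·(0.044841) = 4.9325 kWh/t
Corrected W = EF·W_Bond = 0.87·4.9325 = 4.2913 kWh/t
Power = W × throughput = 4.2913 kWh/t × 322.2 t/h = 1382.6 kW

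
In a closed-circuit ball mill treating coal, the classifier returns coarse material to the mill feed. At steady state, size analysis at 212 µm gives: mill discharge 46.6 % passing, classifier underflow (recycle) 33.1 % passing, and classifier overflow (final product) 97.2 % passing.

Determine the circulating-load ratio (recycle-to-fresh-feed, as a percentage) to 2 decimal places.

CL = 374.81 %

Let r = R/F. Size balance at 212 µm:
(1+r)·d = r·u + o ⇒ r = (o−d)/(d−u)
r = (97.2 − 46.6)/(46.6 − 33.1) = 50.6/13.5 = 3.7481
CL = 100·r = 374.81 %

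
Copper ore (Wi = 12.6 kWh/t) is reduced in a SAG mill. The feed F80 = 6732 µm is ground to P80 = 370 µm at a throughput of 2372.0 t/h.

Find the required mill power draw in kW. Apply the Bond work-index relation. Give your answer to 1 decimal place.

P = 11895.0 kW

W_Bond = 10·Wi·(1/√P₈₀ − 1/√F₈₀)
W = 10·12.6·(1/√370 − 1/√6732) = 10·12.6·(0.039800) = 5.0148 kWh/t
P = W·T = 5.0148·2372.0 = 11895.0 kW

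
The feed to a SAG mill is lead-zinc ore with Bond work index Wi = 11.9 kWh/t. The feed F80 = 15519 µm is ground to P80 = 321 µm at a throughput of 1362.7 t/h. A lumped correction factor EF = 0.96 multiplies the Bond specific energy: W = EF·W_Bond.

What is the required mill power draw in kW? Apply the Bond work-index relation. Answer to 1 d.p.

P = 7439.3 kW

W = 10 Wi (1/√P80 − 1/√F80)  [Bond]
W = 10·11.9·(1/√321 − 1/√15519) = 10·11.9·(0.047787) = 5.6867 kWh/t
Corrected W = EF·W_Bond = 0.96·5.6867 = 5.4592 kWh/t
P_mill = W·ṁ = 5.4592·1362.7 = 7439.3 kW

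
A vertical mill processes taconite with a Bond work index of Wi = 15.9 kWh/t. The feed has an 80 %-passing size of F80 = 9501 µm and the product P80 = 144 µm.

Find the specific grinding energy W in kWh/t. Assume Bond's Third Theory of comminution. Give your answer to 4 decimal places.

W = 10 Wi (P80^-0.5 − F80^-0.5)
1/√144 = 0.083333;  1/√9501 = 0.010259
W = 10·15.9·(0.083333 − 0.010259) = 11.6188 kWh/t

W = 11.6188 kWh/t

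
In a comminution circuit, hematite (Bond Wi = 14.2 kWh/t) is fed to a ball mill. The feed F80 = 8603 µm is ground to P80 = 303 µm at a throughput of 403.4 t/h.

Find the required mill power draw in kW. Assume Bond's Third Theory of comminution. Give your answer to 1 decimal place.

Bond:  W = 10 Wi (1/√P − 1/√F)
W = 10·14.2·(1/√303 − 1/√8603) = 10·14.2·(0.046667) = 6.6267 kWh/t
P_mill = W·ṁ = 6.6267·403.4 = 2673.2 kW

P = 2673.2 kW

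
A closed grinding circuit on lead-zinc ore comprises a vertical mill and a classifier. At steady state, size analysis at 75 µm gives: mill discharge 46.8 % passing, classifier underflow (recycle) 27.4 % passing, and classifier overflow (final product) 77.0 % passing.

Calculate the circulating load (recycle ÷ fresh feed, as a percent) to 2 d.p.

CL = 155.67 %

Classifier node, passing 75 µm:
d + r·d = r·u + o → r(d−u) = o−d
r = (77.0 − 46.8)/(46.8 − 27.4) = 30.2/19.4 = 1.5567
CL = 100·r = 155.67 %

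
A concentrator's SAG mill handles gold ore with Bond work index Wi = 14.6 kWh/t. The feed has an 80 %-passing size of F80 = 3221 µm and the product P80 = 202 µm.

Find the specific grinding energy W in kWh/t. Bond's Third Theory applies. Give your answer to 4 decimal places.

W = 7.7000 kWh/t

W = 10 Wi / √P80 − 10 Wi / √F80
1/√202 = 0.070360;  1/√3221 = 0.017620
W = 10·14.6·(0.070360 − 0.017620) = 7.7000 kWh/t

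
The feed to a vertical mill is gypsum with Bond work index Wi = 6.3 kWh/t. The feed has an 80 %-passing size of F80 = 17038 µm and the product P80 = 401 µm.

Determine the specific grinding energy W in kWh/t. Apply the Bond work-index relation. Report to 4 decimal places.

W = 10 Wi (1/√P80 − 1/√F80)  [Bond]
1/√401 = 0.049938;  1/√17038 = 0.007661
W = 10·6.3·(0.049938 − 0.007661) = 2.6634 kWh/t

W = 2.6634 kWh/t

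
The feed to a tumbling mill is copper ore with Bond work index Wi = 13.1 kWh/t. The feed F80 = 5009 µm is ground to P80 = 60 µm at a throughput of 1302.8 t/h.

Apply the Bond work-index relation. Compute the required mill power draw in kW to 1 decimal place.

P = 19621.6 kW

W = 10 Wi (P80^-0.5 − F80^-0.5)
W = 10·13.1·(1/√60 − 1/√5009) = 10·13.1·(0.114970) = 15.0611 kWh/t
Mill draw = 15.0611 × 1302.8 = 19621.6 kW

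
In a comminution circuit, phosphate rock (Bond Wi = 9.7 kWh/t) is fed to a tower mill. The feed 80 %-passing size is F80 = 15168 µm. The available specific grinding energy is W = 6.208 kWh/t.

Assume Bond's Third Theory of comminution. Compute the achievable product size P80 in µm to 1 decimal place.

P80 = 192.3 µm

W = 10·Wi·(P80^(-½) − F80^(-½))
P80^-0.5 = F80^-0.5 + W/(10 Wi)
  = 6.2080/(10·9.7) + 1/√15168 = 0.064000 + 0.008120 = 0.072120
P80 = (1/0.072120)² = 13.8659² = 192.26 µm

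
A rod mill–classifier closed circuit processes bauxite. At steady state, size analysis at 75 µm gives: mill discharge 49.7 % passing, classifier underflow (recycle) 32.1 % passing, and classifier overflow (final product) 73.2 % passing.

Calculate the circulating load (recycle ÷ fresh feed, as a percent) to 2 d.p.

CL = 133.52 %

Balance %-passing 75 µm (r = R/F):
Fd + Rd = Ru + Fo ⇒ R/F = (o−d)/(d−u)
r = (73.2 − 49.7)/(49.7 − 32.1) = 23.5/17.6 = 1.3352
CL = 100·r = 133.52 %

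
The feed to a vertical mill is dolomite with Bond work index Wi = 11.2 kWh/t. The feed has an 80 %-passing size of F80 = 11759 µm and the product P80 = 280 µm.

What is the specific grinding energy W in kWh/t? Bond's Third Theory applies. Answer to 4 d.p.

W = 10·Wi·[P80^(−½) − F80^(−½)]
1/√280 = 0.059761;  1/√11759 = 0.009222
W = 10·11.2·(0.059761 − 0.009222) = 5.6604 kWh/t

W = 5.6604 kWh/t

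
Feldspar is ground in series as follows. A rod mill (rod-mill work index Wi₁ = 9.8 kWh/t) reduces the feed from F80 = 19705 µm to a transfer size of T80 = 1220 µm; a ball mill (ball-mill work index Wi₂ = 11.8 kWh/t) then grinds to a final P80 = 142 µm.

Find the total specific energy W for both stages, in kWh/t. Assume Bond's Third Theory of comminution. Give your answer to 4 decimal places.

Bond: W = 10·Wi·(1/√P80 − 1/√F80)
Stage 1 (19705→1220 µm, Wi₁=9.8): W₁ = 10·9.8·(0.028630 − 0.007124) = 2.1076 kWh/t
Stage 2 (1220→142 µm, Wi₂=11.8): W₂ = 10·11.8·(0.083918 − 0.028630) = 6.5240 kWh/t
W = W₁ + W₂ = 2.1076 + 6.5240 = 8.6316 kWh/t

W = 8.6316 kWh/t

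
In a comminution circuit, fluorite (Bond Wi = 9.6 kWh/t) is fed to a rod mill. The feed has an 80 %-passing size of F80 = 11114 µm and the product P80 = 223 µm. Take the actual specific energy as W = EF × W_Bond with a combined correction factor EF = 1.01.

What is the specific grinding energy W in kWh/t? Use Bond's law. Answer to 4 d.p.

W = 5.5732 kWh/t

W = 10 Wi (1/√P80 − 1/√F80)  [Bond]
1/√223 = 0.066965;  1/√11114 = 0.009486
W = 10·9.6·(0.066965 − 0.009486) = 5.5180 kWh/t
Apply correction: 5.5180 × 1.01 = 5.5732 kWh/t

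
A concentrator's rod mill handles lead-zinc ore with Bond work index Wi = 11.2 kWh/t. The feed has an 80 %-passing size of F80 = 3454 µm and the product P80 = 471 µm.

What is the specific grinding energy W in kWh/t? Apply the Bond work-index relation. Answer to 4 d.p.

W = 3.2550 kWh/t

W = 10·Wi·(P80^(-½) − F80^(-½))
1/√471 = 0.046078;  1/√3454 = 0.017015
W = 10·11.2·(0.046078 − 0.017015) = 3.2550 kWh/t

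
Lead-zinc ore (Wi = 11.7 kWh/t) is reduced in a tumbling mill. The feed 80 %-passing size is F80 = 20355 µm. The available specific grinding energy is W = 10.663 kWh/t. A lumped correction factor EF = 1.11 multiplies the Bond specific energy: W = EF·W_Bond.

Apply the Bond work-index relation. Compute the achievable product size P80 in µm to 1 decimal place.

W = 10 Wi / √P80 − 10 Wi / √F80
W_Bond = W / EF = 10.663 / 1.11 = 9.6063 kWh/t
P80^(−½) = W_Bond/(10 Wi) + F80^(−½)
  = 9.6063/(10·11.7) + 1/√20355 = 0.082105 + 0.007009 = 0.089114
P80 = (1/0.089114)² = 11.2215² = 125.92 µm

P80 = 125.9 µm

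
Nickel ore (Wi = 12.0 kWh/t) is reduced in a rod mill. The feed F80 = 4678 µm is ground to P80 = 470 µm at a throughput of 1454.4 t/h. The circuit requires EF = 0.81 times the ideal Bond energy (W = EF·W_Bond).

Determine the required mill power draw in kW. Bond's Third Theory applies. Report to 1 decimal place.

P = 4453.9 kW

W = 10 Wi / √P80 − 10 Wi / √F80
W = 10·12.0·(1/√470 − 1/√4678) = 10·12.0·(0.031506) = 3.7807 kWh/t
With EF = 0.81: W = 3.7807·0.81 = 3.0624 kWh/t
P = W·T = 3.0624·1454.4 = 4453.9 kW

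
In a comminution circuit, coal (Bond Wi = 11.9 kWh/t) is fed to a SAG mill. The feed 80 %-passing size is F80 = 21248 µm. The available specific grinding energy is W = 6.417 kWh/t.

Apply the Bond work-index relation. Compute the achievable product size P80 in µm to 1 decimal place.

W = 10·Wi·(P80^(-½) − F80^(-½))
1/√P80 = 1/√F80 + W/(10·Wi)
  = 6.4170/(10·11.9) + 1/√21248 = 0.053924 + 0.006860 = 0.060785
P80 = (1/0.060785)² = 16.4515² = 270.65 µm

P80 = 270.7 µm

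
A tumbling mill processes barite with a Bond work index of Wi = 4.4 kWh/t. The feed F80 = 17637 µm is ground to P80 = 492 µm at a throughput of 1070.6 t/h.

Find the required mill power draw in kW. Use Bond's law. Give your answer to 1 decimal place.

P = 1769.0 kW

Bond: W = 10·Wi·(1/√P80 − 1/√F80)
W = 10·4.4·(1/√492 − 1/√17637) = 10·4.4·(0.037554) = 1.6524 kWh/t
P = W·T = 1.6524·1070.6 = 1769.0 kW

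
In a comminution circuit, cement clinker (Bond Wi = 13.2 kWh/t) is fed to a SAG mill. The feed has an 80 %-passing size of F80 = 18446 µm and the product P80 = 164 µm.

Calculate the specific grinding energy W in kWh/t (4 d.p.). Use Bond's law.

Bond: W = 10·Wi·(1/√P80 − 1/√F80)
1/√164 = 0.078087;  1/√18446 = 0.007363
W = 10·13.2·(0.078087 − 0.007363) = 9.3356 kWh/t

W = 9.3356 kWh/t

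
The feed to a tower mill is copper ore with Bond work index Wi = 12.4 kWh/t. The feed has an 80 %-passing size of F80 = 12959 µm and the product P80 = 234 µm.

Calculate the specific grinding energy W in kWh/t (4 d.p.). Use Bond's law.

Bond:  W = 10 Wi (1/√P − 1/√F)
1/√234 = 0.065372;  1/√12959 = 0.008784
W = 10·12.4·(0.065372 − 0.008784) = 7.0169 kWh/t

W = 7.0169 kWh/t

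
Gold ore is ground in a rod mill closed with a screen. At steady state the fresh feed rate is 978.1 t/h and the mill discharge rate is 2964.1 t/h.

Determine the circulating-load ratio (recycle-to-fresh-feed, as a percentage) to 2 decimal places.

CL = 203.05 %

Mill node: discharge = fresh + recycle.
R = M − F = 2964.1 − 978.1 = 1986.0 t/h
CL = 100·R/F = 100·1986.0/978.1 = 203.05 %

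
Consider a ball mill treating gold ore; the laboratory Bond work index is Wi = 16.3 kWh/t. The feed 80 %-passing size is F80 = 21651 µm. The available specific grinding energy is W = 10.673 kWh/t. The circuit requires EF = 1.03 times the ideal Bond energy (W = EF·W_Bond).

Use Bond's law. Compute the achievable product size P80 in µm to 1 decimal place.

P80 = 202.0 µm

Bond:  W = 10 Wi (1/√P − 1/√F)
W_Bond = W / EF = 10.673 / 1.03 = 10.3621 kWh/t
1/√P80 = 1/√F80 + W_Bond/(10·Wi)
  = 10.3621/(10·16.3) + 1/√21651 = 0.063571 + 0.006796 = 0.070368
P80 = (1/0.070368)² = 14.2111² = 201.96 µm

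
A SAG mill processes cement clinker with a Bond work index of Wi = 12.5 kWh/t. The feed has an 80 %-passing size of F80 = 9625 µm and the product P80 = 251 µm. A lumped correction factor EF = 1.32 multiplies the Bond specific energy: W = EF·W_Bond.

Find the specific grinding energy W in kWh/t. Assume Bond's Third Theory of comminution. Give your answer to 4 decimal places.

W = 8.7329 kWh/t

W = 10 Wi (1/√P80 − 1/√F80)  [Bond]
1/√251 = 0.063119;  1/√9625 = 0.010193
W = 10·12.5·(0.063119 − 0.010193) = 6.6158 kWh/t
Corrected W = EF·W_Bond = 1.32·6.6158 = 8.7329 kWh/t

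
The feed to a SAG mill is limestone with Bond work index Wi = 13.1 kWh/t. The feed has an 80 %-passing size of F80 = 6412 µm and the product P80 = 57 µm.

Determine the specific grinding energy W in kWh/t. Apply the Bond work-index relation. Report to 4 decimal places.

W = 10 Wi (1/√P80 − 1/√F80)  [Bond]
1/√57 = 0.132453;  1/√6412 = 0.012488
W = 10·13.1·(0.132453 − 0.012488) = 15.7154 kWh/t

W = 15.7154 kWh/t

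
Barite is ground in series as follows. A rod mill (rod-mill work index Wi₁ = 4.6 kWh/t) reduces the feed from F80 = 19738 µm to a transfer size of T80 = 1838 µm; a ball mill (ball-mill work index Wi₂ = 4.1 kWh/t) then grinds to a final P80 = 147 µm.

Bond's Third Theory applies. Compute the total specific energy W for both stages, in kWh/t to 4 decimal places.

W = 3.1708 kWh/t

Bond:  W = 10 Wi (1/√P − 1/√F)
Stage 1 (19738→1838 µm, Wi₁=4.6): W₁ = 10·4.6·(0.023325 − 0.007118) = 0.7455 kWh/t
Stage 2 (1838→147 µm, Wi₂=4.1): W₂ = 10·4.1·(0.082479 − 0.023325) = 2.4253 kWh/t
W = W₁ + W₂ = 0.7455 + 2.4253 = 3.1708 kWh/t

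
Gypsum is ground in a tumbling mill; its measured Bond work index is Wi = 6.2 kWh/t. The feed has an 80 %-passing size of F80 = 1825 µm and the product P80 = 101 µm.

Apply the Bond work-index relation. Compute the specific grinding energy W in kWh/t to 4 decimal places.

W = 4.7179 kWh/t

W = 10·Wi·[P80^(−½) − F80^(−½)]
1/√101 = 0.099504;  1/√1825 = 0.023408
W = 10·6.2·(0.099504 − 0.023408) = 4.7179 kWh/t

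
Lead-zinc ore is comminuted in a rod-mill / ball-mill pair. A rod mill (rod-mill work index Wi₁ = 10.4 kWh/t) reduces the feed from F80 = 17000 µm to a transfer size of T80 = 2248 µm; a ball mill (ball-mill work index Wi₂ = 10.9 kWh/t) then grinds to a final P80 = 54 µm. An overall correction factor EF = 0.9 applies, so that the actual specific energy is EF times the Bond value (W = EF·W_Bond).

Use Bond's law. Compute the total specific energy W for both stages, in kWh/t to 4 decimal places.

W = 10 Wi (1/√P80 − 1/√F80)  [Bond]
Stage 1 (17000→2248 µm, Wi₁=10.4): W₁ = 10·10.4·(0.021091 − 0.007670) = 1.3958 kWh/t
Stage 2 (2248→54 µm, Wi₂=10.9): W₂ = 10·10.9·(0.136083 − 0.021091) = 12.5341 kWh/t
W = W₁ + W₂ = 1.3958 + 12.5341 = 13.9299 kWh/t
W_actual = 0.9 × 13.9299 = 12.5369 kWh/t

W = 12.5369 kWh/t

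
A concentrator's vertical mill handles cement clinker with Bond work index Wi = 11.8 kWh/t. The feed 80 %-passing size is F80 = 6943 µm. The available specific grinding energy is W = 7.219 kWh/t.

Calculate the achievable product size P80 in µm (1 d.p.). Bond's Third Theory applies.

P80 = 186.7 µm

W = 10·Wi·(P80^(-½) − F80^(-½))
P80^-0.5 = F80^-0.5 + W/(10 Wi)
  = 7.2190/(10·11.8) + 1/√6943 = 0.061178 + 0.012001 = 0.073179
P80 = (1/0.073179)² = 13.6651² = 186.73 µm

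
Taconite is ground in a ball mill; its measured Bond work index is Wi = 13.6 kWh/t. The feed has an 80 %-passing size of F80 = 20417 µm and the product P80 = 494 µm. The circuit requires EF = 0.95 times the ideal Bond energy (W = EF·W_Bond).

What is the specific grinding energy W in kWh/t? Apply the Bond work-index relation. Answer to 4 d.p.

W = 4.9088 kWh/t

W = 10 Wi (P80^-0.5 − F80^-0.5)
1/√494 = 0.044992;  1/√20417 = 0.006998
W = 10·13.6·(0.044992 − 0.006998) = 5.1671 kWh/t
Apply correction: 5.1671 × 0.95 = 4.9088 kWh/t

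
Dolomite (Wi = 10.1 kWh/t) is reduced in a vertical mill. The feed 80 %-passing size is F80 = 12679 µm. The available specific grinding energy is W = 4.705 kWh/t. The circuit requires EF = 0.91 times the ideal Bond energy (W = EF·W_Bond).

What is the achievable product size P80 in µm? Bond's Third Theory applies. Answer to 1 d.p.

W = 10 Wi / √P80 − 10 Wi / √F80
W_Bond = W / EF = 4.705 / 0.91 = 5.1703 kWh/t
⇒ 1/√P80 = W_Bond/(10 Wi) + 1/√F80
  = 5.1703/(10·10.1) + 1/√12679 = 0.051191 + 0.008881 = 0.060072
P80 = (1/0.060072)² = 16.6466² = 277.11 µm

P80 = 277.1 µm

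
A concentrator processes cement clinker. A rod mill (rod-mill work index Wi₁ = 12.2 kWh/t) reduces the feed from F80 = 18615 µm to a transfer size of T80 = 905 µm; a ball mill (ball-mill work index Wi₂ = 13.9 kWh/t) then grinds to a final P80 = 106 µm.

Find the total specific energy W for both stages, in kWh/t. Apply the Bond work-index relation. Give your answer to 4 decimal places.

W = 12.0416 kWh/t

W = 10·Wi·(P80^(-½) − F80^(-½))
Stage 1 (18615→905 µm, Wi₁=12.2): W₁ = 10·12.2·(0.033241 − 0.007329) = 3.1612 kWh/t
Stage 2 (905→106 µm, Wi₂=13.9): W₂ = 10·13.9·(0.097129 − 0.033241) = 8.8804 kWh/t
W = W₁ + W₂ = 3.1612 + 8.8804 = 12.0416 kWh/t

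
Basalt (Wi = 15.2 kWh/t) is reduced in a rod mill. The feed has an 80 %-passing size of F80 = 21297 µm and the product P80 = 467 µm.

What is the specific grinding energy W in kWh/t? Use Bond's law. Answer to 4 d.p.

W = 5.9922 kWh/t

W = 10 Wi (1/√P80 − 1/√F80)  [Bond]
1/√467 = 0.046274;  1/√21297 = 0.006852
W = 10·15.2·(0.046274 − 0.006852) = 5.9922 kWh/t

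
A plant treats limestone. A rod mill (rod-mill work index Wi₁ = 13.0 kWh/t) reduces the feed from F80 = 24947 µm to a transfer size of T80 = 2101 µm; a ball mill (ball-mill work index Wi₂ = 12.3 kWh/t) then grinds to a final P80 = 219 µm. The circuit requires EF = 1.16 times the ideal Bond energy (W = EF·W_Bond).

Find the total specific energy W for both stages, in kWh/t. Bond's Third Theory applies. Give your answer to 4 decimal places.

W = 8.8638 kWh/t

W = 10 Wi (1/√P80 − 1/√F80)  [Bond]
Stage 1 (24947→2101 µm, Wi₁=13.0): W₁ = 10·13.0·(0.021817 − 0.006331) = 2.0131 kWh/t
Stage 2 (2101→219 µm, Wi₂=12.3): W₂ = 10·12.3·(0.067574 − 0.021817) = 5.6281 kWh/t
W = W₁ + W₂ = 2.0131 + 5.6281 = 7.6412 kWh/t
With EF = 1.16: W = 7.6412·1.16 = 8.8638 kWh/t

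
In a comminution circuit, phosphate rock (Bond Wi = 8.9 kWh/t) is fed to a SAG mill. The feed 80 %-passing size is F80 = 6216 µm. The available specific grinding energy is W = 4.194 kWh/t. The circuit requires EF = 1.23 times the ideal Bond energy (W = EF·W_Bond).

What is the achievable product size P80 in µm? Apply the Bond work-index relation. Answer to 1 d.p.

P80 = 384.5 µm

Bond: W = 10·Wi·(1/√P80 − 1/√F80)
W_Bond = W / EF = 4.194 / 1.23 = 3.4098 kWh/t
⇒ 1/√P80 = W_Bond/(10 Wi) + 1/√F80
  = 3.4098/(10·8.9) + 1/√6216 = 0.038312 + 0.012684 = 0.050996
P80 = (1/0.050996)² = 19.6096² = 384.54 µm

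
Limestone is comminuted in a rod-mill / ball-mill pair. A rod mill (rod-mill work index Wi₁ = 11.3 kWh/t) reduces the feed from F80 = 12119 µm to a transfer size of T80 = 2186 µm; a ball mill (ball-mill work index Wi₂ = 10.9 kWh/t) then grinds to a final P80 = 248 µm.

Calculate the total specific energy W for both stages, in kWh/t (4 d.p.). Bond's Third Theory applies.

W = 10 Wi / √P80 − 10 Wi / √F80
Stage 1 (12119→2186 µm, Wi₁=11.3): W₁ = 10·11.3·(0.021388 − 0.009084) = 1.3904 kWh/t
Stage 2 (2186→248 µm, Wi₂=10.9): W₂ = 10·10.9·(0.063500 − 0.021388) = 4.5902 kWh/t
W = W₁ + W₂ = 1.3904 + 4.5902 = 5.9806 kWh/t

W = 5.9806 kWh/t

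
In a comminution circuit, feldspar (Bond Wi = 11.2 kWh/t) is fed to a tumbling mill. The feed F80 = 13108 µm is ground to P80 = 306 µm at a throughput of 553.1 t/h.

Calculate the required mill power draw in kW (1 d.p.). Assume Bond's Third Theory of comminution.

P = 3000.2 kW

W_Bond = 10·Wi·(1/√P₈₀ − 1/√F₈₀)
W = 10·11.2·(1/√306 − 1/√13108) = 10·11.2·(0.048432) = 5.4244 kWh/t
Power = W × throughput = 5.4244 kWh/t × 553.1 t/h = 3000.2 kW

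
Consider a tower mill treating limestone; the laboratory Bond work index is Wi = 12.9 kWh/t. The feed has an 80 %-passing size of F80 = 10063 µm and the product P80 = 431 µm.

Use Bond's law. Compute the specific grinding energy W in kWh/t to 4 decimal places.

W = 4.9278 kWh/t

W = 10·Wi·[P80^(−½) − F80^(−½)]
1/√431 = 0.048168;  1/√10063 = 0.009969
W = 10·12.9·(0.048168 − 0.009969) = 4.9278 kWh/t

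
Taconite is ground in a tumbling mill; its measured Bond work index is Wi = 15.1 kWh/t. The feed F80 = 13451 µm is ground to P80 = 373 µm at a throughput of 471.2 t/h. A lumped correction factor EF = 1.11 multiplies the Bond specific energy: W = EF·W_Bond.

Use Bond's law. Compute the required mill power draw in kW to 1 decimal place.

W = 10 Wi (P80^-0.5 − F80^-0.5)
W = 10·15.1·(1/√373 − 1/√13451) = 10·15.1·(0.043156) = 6.5165 kWh/t
Corrected W = EF·W_Bond = 1.11·6.5165 = 7.2333 kWh/t
P = W·T = 7.2333·471.2 = 3408.3 kW

P = 3408.3 kW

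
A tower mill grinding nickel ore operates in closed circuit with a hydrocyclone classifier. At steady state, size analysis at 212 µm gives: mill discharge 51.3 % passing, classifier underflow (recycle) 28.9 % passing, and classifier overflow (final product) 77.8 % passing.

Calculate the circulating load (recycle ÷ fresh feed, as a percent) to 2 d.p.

CL = 118.30 %

Let r = R/F. Size balance at 212 µm:
r = (o − d)/(d − u)
r = (77.8 − 51.3)/(51.3 − 28.9) = 26.5/22.4 = 1.1830
CL = 100·r = 118.30 %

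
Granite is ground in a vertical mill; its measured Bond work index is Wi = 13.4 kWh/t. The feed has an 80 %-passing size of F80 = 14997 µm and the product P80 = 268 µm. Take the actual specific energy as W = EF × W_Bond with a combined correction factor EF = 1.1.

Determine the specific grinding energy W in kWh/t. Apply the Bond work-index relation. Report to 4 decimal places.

Bond: W = 10·Wi·(1/√P80 − 1/√F80)
1/√268 = 0.061085;  1/√14997 = 0.008166
W = 10·13.4·(0.061085 − 0.008166) = 7.0911 kWh/t
Apply correction: 7.0911 × 1.1 = 7.8003 kWh/t

W = 7.8003 kWh/t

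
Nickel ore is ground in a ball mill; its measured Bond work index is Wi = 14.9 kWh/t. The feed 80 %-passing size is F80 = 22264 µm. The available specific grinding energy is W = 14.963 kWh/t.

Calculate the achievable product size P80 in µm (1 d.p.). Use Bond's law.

W = 10 Wi / √P80 − 10 Wi / √F80
⇒ 1/√P80 = W/(10·Wi) + 1/√F80
  = 14.9630/(10·14.9) + 1/√22264 = 0.100423 + 0.006702 = 0.107125
P80 = (1/0.107125)² = 9.3349² = 87.14 µm

P80 = 87.1 µm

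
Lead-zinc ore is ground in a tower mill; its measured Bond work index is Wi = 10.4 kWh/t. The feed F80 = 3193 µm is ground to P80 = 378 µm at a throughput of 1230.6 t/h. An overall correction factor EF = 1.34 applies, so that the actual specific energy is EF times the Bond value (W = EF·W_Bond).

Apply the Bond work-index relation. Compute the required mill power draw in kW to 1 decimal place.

Bond: W = 10·Wi·(1/√P80 − 1/√F80)
W = 10·10.4·(1/√378 − 1/√3193) = 10·10.4·(0.033737) = 3.5087 kWh/t
Apply correction: 3.5087 × 1.34 = 4.7016 kWh/t
Power = W × throughput = 4.7016 kWh/t × 1230.6 t/h = 5785.8 kW

P = 5785.8 kW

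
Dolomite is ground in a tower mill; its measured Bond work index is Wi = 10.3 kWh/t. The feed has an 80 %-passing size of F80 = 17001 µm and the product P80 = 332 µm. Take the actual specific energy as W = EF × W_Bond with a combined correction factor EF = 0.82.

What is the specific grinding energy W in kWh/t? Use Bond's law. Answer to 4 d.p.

W = 3.9876 kWh/t

W = 10 Wi (P80^-0.5 − F80^-0.5)
1/√332 = 0.054882;  1/√17001 = 0.007669
W = 10·10.3·(0.054882 − 0.007669) = 4.8629 kWh/t
Corrected W = EF·W_Bond = 0.82·4.8629 = 3.9876 kWh/t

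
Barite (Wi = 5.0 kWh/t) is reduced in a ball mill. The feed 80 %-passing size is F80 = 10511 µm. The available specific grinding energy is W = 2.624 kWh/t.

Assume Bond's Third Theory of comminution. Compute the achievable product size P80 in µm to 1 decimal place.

P80 = 258.2 µm

W = 10·Wi·(P80^(-½) − F80^(-½))
1/√P80 = 1/√F80 + W/(10·Wi)
  = 2.6240/(10·5.0) + 1/√10511 = 0.052480 + 0.009754 = 0.062234
P80 = (1/0.062234)² = 16.0684² = 258.19 µm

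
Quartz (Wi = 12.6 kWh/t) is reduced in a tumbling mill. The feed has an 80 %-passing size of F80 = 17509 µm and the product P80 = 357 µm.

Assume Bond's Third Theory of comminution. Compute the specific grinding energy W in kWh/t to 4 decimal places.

W = 5.7164 kWh/t

W_Bond = 10·Wi·(1/√P₈₀ − 1/√F₈₀)
1/√357 = 0.052926;  1/√17509 = 0.007557
W = 10·12.6·(0.052926 − 0.007557) = 5.7164 kWh/t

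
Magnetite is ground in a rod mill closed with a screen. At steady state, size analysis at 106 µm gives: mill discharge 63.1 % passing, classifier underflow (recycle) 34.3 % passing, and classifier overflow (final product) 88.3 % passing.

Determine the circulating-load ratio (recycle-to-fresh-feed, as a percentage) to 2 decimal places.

CL = 87.50 %

Two-product formula at 106 µm:
(1+r)d = ru + o → r = (o−d)/(d−u)
r = (88.3 − 63.1)/(63.1 − 34.3) = 25.2/28.8 = 0.8750
CL = 100·r = 87.50 %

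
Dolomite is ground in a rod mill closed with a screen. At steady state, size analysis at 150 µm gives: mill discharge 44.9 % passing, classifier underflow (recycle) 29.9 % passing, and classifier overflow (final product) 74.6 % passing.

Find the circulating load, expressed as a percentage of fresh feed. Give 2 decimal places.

Mass balance on the −150 µm fraction:
d + r·d = r·u + o → r(d−u) = o−d
r = (74.6 − 44.9)/(44.9 − 29.9) = 29.7/15.0 = 1.9800
CL = 100·r = 198.00 %

CL = 198.00 %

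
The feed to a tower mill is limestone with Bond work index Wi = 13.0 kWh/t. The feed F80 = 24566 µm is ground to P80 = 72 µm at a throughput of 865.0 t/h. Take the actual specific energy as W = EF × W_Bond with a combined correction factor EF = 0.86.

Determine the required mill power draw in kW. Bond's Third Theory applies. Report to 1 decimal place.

P = 10780.0 kW

W = 10 Wi / √P80 − 10 Wi / √F80
W = 10·13.0·(1/√72 − 1/√24566) = 10·13.0·(0.111471) = 14.4912 kWh/t
Corrected W = EF·W_Bond = 0.86·14.4912 = 12.4625 kWh/t
Mill draw = 12.4625 × 865.0 = 10780.0 kW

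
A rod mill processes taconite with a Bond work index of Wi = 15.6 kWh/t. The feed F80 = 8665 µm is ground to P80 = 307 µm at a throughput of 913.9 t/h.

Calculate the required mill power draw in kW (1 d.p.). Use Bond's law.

W = 10 Wi (P80^-0.5 − F80^-0.5)
W = 10·15.6·(1/√307 − 1/√8665) = 10·15.6·(0.046330) = 7.2275 kWh/t
P_mill = W·ṁ = 7.2275·913.9 = 6605.2 kW

P = 6605.2 kW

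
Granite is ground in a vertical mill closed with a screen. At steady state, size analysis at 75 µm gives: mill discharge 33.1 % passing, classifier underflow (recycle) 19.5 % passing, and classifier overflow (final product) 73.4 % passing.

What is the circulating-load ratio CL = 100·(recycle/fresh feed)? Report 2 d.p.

Two-product formula at 75 µm:
Fd + Rd = Ru + Fo ⇒ R/F = (o−d)/(d−u)
r = (73.4 − 33.1)/(33.1 − 19.5) = 40.3/13.6 = 2.9632
CL = 100·r = 296.32 %

CL = 296.32 %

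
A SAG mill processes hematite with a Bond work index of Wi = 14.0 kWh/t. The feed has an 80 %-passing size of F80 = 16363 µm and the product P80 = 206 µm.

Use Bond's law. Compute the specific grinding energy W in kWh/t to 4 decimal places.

W = 10·Wi·[P80^(−½) − F80^(−½)]
1/√206 = 0.069673;  1/√16363 = 0.007818
W = 10·14.0·(0.069673 − 0.007818) = 8.6598 kWh/t

W = 8.6598 kWh/t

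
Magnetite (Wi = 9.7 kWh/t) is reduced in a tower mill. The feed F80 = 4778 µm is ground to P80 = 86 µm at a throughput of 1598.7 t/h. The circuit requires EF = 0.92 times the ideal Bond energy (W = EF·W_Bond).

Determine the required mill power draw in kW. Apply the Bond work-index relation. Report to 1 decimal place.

P = 13320.3 kW

Bond:  W = 10 Wi (1/√P − 1/√F)
W = 10·9.7·(1/√86 − 1/√4778) = 10·9.7·(0.093366) = 9.0565 kWh/t
W_actual = 0.92 × 9.0565 = 8.3320 kWh/t
Mill draw = 8.3320 × 1598.7 = 13320.3 kW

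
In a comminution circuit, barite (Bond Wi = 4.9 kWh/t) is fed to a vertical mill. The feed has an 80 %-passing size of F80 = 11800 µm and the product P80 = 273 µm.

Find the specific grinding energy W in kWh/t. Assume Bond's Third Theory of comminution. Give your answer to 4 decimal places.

W = 10·Wi·(P80^(-½) − F80^(-½))
1/√273 = 0.060523;  1/√11800 = 0.009206
W = 10·4.9·(0.060523 − 0.009206) = 2.5145 kWh/t

W = 2.5145 kWh/t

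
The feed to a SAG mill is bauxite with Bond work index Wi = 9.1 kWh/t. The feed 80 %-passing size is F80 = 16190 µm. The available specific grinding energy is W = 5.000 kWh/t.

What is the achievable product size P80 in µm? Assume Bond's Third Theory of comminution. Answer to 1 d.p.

P80 = 253.5 µm

W = 10·Wi·(P80^(-½) − F80^(-½))
P80^(−½) = W/(10 Wi) + F80^(−½)
  = 5.0000/(10·9.1) + 1/√16190 = 0.054945 + 0.007859 = 0.062804
P80 = (1/0.062804)² = 15.9225² = 253.53 µm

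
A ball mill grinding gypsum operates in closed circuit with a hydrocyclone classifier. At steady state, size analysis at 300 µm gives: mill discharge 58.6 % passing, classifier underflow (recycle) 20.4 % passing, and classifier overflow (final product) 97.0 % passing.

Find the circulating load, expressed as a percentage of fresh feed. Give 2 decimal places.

CL = 100.52 %

Let r = R/F. Size balance at 300 µm:
Fd + Rd = Ru + Fo ⇒ R/F = (o−d)/(d−u)
r = (97.0 − 58.6)/(58.6 − 20.4) = 38.4/38.2 = 1.0052
CL = 100·r = 100.52 %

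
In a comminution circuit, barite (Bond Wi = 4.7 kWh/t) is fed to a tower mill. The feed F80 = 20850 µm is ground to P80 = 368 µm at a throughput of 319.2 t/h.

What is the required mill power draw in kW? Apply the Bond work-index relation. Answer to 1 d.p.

P = 678.2 kW

W = 10·Wi·(P80^(-½) − F80^(-½))
W = 10·4.7·(1/√368 − 1/√20850) = 10·4.7·(0.045203) = 2.1245 kWh/t
Power = W × throughput = 2.1245 kWh/t × 319.2 t/h = 678.2 kW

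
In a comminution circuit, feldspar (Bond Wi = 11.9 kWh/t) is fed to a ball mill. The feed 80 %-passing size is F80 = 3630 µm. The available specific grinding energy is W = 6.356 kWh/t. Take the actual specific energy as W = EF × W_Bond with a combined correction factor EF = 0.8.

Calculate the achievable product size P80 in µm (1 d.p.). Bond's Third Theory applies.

W = 10·Wi·(P80^(-½) − F80^(-½))
W_Bond = W / EF = 6.356 / 0.8 = 7.9450 kWh/t
⇒ 1/√P80 = W_Bond/(10·Wi) + 1/√F80
  = 7.9450/(10·11.9) + 1/√3630 = 0.066765 + 0.016598 = 0.083362
P80 = (1/0.083362)² = 11.9958² = 143.90 µm

P80 = 143.9 µm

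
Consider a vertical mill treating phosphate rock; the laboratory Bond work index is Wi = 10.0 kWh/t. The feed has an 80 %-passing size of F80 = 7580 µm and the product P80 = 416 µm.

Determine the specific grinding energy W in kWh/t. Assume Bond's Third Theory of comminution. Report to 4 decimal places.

W_Bond = 10·Wi·(1/√P₈₀ − 1/√F₈₀)
1/√416 = 0.049029;  1/√7580 = 0.011486
W = 10·10.0·(0.049029 − 0.011486) = 3.7543 kWh/t

W = 3.7543 kWh/t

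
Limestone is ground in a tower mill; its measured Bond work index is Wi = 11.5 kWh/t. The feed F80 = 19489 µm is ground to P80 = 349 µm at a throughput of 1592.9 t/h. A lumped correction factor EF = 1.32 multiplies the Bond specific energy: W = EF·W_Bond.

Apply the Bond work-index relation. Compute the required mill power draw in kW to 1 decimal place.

Bond:  W = 10 Wi (1/√P − 1/√F)
W = 10·11.5·(1/√349 − 1/√19489) = 10·11.5·(0.046366) = 5.3320 kWh/t
Apply correction: 5.3320 × 1.32 = 7.0383 kWh/t
Power = W × throughput = 7.0383 kWh/t × 1592.9 t/h = 11211.3 kW

P = 11211.3 kW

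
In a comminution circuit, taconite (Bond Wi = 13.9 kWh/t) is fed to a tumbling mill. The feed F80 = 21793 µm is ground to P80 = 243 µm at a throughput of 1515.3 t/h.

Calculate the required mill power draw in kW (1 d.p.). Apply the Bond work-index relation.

P = 12084.9 kW

W_Bond = 10·Wi·(1/√P₈₀ − 1/√F₈₀)
W = 10·13.9·(1/√243 − 1/√21793) = 10·13.9·(0.057376) = 7.9753 kWh/t
Mill draw = 7.9753 × 1515.3 = 12084.9 kW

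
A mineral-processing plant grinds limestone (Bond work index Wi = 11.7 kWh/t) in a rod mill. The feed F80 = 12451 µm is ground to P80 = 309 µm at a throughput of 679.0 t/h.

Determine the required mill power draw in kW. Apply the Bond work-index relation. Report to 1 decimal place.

P = 3807.4 kW

W = 10·Wi·(P80^(-½) − F80^(-½))
W = 10·11.7·(1/√309 − 1/√12451) = 10·11.7·(0.047926) = 5.6074 kWh/t
P = W·T = 5.6074·679.0 = 3807.4 kW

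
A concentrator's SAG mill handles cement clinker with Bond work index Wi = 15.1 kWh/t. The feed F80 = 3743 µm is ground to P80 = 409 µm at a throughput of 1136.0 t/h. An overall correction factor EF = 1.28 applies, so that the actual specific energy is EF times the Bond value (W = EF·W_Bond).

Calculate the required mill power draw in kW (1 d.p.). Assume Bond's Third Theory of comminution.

W_Bond = 10·Wi·(1/√P₈₀ − 1/√F₈₀)
W = 10·15.1·(1/√409 − 1/√3743) = 10·15.1·(0.033102) = 4.9983 kWh/t
Corrected W = EF·W_Bond = 1.28·4.9983 = 6.3979 kWh/t
Power = W × throughput = 6.3979 kWh/t × 1136.0 t/h = 7268.0 kW

P = 7268.0 kW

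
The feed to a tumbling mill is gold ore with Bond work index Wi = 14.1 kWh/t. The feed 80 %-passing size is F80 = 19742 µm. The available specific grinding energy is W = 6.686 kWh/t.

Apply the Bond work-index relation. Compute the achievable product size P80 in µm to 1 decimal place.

P80 = 336.2 µm

Bond: W = 10·Wi·(1/√P80 − 1/√F80)
P80^-0.5 = F80^-0.5 + W/(10 Wi)
  = 6.6860/(10·14.1) + 1/√19742 = 0.047418 + 0.007117 = 0.054536
P80 = (1/0.054536)² = 18.3367² = 336.23 µm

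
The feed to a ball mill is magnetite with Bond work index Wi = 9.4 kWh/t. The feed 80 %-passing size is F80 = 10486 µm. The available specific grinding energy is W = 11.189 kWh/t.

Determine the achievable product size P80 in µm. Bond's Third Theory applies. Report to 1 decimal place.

W = 10·Wi·[P80^(−½) − F80^(−½)]
P80^-0.5 = F80^-0.5 + W/(10 Wi)
  = 11.1890/(10·9.4) + 1/√10486 = 0.119032 + 0.009766 = 0.128797
P80 = (1/0.128797)² = 7.7641² = 60.28 µm

P80 = 60.3 µm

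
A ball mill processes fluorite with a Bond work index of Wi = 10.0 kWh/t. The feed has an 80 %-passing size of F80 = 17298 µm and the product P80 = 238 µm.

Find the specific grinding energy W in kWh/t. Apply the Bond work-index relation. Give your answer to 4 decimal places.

W = 5.7217 kWh/t

W = 10 Wi (P80^-0.5 − F80^-0.5)
1/√238 = 0.064820;  1/√17298 = 0.007603
W = 10·10.0·(0.064820 − 0.007603) = 5.7217 kWh/t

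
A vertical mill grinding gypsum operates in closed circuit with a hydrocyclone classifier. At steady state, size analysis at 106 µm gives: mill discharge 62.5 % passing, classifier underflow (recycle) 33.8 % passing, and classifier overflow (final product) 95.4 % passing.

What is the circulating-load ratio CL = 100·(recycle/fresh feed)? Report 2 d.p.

Balance %-passing 106 µm (r = R/F):
r = (o − d)/(d − u)
r = (95.4 − 62.5)/(62.5 − 33.8) = 32.9/28.7 = 1.1463
CL = 100·r = 114.63 %

CL = 114.63 %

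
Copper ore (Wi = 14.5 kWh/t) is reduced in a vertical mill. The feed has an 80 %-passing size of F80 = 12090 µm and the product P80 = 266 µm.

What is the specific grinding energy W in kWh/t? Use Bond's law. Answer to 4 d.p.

W = 7.5718 kWh/t

W = 10·Wi·[P80^(−½) − F80^(−½)]
1/√266 = 0.061314;  1/√12090 = 0.009095
W = 10·14.5·(0.061314 − 0.009095) = 7.5718 kWh/t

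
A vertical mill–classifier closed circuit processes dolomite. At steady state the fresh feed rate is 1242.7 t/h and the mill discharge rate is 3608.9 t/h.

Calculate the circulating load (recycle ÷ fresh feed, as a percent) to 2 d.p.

Discharge = new feed + return, hence
R = M − F = 3608.9 − 1242.7 = 2366.2 t/h
CL = 100·R/F = 100·2366.2/1242.7 = 190.41 %

CL = 190.41 %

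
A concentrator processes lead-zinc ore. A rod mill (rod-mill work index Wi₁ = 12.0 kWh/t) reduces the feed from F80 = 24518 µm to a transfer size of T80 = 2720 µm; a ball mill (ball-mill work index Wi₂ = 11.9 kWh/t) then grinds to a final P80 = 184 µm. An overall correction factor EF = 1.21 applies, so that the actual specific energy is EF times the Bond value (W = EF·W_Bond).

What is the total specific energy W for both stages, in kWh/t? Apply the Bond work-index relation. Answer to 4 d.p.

Bond: W = 10·Wi·(1/√P80 − 1/√F80)
Stage 1 (24518→2720 µm, Wi₁=12.0): W₁ = 10·12.0·(0.019174 − 0.006386) = 1.5345 kWh/t
Stage 2 (2720→184 µm, Wi₂=11.9): W₂ = 10·11.9·(0.073721 − 0.019174) = 6.4911 kWh/t
W = W₁ + W₂ = 1.5345 + 6.4911 = 8.0256 kWh/t
With EF = 1.21: W = 8.0256·1.21 = 9.7110 kWh/t

W = 9.7110 kWh/t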